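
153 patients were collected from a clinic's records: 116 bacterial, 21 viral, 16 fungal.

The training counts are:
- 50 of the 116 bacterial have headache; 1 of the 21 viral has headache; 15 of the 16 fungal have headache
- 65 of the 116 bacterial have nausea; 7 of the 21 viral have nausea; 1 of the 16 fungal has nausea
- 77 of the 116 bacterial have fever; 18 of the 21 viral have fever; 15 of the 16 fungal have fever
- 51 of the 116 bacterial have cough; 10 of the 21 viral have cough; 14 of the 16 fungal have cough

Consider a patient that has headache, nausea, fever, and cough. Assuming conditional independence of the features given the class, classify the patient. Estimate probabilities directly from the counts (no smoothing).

bacterial: (116/153) × (50/116) × (65/116) × (77/116) × (51/116) ≈ 0.0534415
viral: (21/153) × (1/21) × (7/21) × (18/21) × (10/21) ≈ 0.000889245
fungal: (16/153) × (15/16) × (1/16) × (15/16) × (14/16) ≈ 0.00502642
Highest score → bacterial.

bacterial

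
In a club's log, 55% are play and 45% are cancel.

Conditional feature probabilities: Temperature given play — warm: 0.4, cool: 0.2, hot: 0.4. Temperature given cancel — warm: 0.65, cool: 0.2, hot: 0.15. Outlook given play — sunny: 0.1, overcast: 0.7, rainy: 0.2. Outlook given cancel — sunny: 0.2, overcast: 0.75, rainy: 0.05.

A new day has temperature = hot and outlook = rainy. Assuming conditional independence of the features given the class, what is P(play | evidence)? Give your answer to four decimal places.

play: 0.55 × 0.4 × 0.2 = 0.044
cancel: 0.45 × 0.15 × 0.05 = 0.003375
P(play | x) = 0.044 / 0.047375 ≈ 0.9288

0.9288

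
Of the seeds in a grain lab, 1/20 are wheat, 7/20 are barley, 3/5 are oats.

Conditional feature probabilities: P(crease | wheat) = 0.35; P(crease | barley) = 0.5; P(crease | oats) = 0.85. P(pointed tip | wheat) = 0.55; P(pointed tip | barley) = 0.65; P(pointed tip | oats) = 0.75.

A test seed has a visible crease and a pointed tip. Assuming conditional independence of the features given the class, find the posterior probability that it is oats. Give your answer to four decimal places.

0.7561

wheat: 0.05 × 0.35 × 0.55 = 0.009625
barley: 0.35 × 0.5 × 0.65 = 0.11375
oats: 0.6 × 0.85 × 0.75 = 0.3825
P(oats | x) = 0.3825 / 0.505875 ≈ 0.7561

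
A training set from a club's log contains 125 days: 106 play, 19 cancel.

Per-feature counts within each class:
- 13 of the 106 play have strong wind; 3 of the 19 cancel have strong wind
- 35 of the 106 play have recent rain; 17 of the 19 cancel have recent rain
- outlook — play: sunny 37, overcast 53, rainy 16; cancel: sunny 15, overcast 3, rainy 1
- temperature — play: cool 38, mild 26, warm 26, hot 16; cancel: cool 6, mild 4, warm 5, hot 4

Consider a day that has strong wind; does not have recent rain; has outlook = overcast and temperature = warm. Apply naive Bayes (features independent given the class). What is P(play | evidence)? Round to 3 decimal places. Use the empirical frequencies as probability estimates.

play: (106/125) × (13/106) × (71/106) × (53/106) × (26/106) ≈ 0.00854325
cancel: (19/125) × (3/19) × (2/19) × (3/19) × (5/19) ≈ 0.000104972
P(play | x) = 0.00854325 / 0.008648222 ≈ 0.988

0.988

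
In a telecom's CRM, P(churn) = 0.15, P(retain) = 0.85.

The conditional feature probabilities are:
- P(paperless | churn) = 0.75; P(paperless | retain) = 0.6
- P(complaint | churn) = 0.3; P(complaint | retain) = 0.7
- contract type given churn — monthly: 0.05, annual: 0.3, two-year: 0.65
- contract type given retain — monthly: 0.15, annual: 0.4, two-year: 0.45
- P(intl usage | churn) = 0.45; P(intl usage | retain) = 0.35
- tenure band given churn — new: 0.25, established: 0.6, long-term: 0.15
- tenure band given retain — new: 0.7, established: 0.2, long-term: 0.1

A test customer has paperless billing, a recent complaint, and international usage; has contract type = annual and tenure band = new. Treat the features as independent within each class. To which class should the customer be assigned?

retain

churn: 0.15 × 0.75 × 0.3 × 0.3 × 0.45 × 0.25 = 0.0011390625
retain: 0.85 × 0.6 × 0.7 × 0.4 × 0.35 × 0.7 = 0.034986
Highest score → retain.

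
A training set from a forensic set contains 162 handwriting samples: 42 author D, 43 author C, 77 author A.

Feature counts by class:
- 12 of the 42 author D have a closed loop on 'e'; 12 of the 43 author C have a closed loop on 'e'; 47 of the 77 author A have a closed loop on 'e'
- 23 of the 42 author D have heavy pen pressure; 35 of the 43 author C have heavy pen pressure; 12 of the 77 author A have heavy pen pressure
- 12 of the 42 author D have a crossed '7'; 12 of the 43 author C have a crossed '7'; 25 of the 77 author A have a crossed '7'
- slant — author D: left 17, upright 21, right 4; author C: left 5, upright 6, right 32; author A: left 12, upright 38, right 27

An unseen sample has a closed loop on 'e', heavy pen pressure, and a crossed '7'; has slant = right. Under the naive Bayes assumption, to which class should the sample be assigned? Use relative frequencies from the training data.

author D: (42/162) × (12/42) × (23/42) × (12/42) × (4/42) ≈ 0.00110379
author C: (43/162) × (12/43) × (35/43) × (12/43) × (32/43) ≈ 0.0125216
author A: (77/162) × (47/77) × (12/77) × (25/77) × (27/77) ≈ 0.00514749
Highest score → author C.

author C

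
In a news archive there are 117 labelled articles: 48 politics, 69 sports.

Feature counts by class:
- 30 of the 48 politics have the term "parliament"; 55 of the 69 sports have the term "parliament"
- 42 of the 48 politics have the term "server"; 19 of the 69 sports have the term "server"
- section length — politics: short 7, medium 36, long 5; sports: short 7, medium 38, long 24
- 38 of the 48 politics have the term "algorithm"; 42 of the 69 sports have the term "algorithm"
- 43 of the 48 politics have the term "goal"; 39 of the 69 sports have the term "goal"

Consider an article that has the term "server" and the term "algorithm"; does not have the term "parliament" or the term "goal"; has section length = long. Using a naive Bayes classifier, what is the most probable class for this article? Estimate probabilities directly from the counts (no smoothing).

sports

politics: (48/117) × (18/48) × (42/48) × (5/48) × (38/48) × (5/48) ≈ 0.00115636
sports: (69/117) × (14/69) × (19/69) × (24/69) × (42/69) × (30/69) ≈ 0.00303306
Highest score → sports.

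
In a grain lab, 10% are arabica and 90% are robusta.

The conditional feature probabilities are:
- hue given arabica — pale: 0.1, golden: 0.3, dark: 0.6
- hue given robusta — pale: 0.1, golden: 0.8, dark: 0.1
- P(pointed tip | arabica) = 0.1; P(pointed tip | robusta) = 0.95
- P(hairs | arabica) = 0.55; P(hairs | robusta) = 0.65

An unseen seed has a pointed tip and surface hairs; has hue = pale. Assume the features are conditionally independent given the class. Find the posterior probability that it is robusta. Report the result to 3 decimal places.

0.990

arabica: 0.1 × 0.1 × 0.1 × 0.55 = 0.00055
robusta: 0.9 × 0.1 × 0.95 × 0.65 = 0.055575
P(robusta | x) = 0.055575 / 0.056125 ≈ 0.990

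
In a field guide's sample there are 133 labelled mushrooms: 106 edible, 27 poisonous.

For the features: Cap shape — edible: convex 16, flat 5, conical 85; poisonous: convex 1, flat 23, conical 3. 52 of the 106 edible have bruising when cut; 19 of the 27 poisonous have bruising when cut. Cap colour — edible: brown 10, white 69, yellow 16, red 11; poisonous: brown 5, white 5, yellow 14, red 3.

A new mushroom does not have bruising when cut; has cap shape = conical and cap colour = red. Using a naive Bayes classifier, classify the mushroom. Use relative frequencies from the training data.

edible

edible: (106/133) × (85/106) × (54/106) × (11/106) ≈ 0.0337864
poisonous: (27/133) × (3/27) × (8/27) × (3/27) ≈ 0.000742597
Highest score → edible.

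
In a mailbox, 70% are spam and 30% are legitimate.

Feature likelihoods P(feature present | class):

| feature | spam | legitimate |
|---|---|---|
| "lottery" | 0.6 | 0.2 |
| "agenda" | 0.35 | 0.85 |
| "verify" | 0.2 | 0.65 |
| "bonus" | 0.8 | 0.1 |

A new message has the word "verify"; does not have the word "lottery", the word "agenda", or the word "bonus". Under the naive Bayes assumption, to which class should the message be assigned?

legitimate

spam: 0.7 × (1−0.6) × (1−0.35) × 0.2 × (1−0.8) = 0.00728
legitimate: 0.3 × (1−0.2) × (1−0.85) × 0.65 × (1−0.1) = 0.02106
Highest score → legitimate.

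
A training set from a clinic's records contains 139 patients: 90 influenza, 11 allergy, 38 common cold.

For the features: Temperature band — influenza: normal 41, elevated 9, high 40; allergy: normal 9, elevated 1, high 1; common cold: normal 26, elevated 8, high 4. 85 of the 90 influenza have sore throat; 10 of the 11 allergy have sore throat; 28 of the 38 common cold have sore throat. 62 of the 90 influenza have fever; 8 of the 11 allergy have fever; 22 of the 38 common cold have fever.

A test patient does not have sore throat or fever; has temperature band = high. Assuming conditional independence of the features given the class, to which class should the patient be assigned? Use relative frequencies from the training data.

influenza: (90/139) × (40/90) × (5/90) × (28/90) ≈ 0.0049738
allergy: (11/139) × (1/11) × (1/11) × (3/11) ≈ 0.00017837
common cold: (38/139) × (4/38) × (10/38) × (16/38) ≈ 0.00318858
Highest score → influenza.

influenza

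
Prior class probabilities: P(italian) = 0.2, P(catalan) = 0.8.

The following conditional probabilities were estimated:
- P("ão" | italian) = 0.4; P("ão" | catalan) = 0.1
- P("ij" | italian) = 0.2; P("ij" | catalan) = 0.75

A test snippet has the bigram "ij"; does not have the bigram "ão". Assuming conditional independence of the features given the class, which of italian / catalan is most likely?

catalan

italian: 0.2 × (1−0.4) × 0.2 = 0.024
catalan: 0.8 × (1−0.1) × 0.75 = 0.54
Highest score → catalan.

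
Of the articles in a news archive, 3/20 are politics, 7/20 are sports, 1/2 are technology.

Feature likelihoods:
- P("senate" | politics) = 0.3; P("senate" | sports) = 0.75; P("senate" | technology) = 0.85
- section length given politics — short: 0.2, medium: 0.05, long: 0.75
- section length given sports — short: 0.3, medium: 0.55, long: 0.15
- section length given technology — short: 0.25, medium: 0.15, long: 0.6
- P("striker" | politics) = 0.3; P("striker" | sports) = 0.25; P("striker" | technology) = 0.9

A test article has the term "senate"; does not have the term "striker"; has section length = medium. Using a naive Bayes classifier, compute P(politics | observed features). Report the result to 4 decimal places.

0.0136

politics: 0.15 × 0.3 × 0.05 × (1−0.3) = 0.001575
sports: 0.35 × 0.75 × 0.55 × (1−0.25) = 0.10828125
technology: 0.5 × 0.85 × 0.15 × (1−0.9) = 0.006375
P(politics | x) = 0.001575 / 0.11623125 ≈ 0.0136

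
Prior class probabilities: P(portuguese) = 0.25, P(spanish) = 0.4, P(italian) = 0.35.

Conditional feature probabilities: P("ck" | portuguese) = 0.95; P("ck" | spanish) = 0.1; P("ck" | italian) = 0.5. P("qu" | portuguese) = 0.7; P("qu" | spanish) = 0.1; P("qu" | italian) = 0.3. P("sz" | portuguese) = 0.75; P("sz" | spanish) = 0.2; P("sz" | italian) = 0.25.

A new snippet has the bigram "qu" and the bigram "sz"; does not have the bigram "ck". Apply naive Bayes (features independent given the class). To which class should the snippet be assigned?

italian

portuguese: 0.25 × (1−0.95) × 0.7 × 0.75 = 0.0065625
spanish: 0.4 × (1−0.1) × 0.1 × 0.2 = 0.0072
italian: 0.35 × (1−0.5) × 0.3 × 0.25 = 0.013125
Highest score → italian.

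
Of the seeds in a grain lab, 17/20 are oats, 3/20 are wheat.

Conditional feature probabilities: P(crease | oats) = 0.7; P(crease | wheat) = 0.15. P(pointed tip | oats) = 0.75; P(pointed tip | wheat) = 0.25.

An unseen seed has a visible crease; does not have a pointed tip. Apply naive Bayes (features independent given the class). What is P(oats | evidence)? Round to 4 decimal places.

0.8981

oats: 0.85 × 0.7 × (1−0.75) = 0.14875
wheat: 0.15 × 0.15 × (1−0.25) = 0.016875
P(oats | x) = 0.14875 / 0.165625 ≈ 0.8981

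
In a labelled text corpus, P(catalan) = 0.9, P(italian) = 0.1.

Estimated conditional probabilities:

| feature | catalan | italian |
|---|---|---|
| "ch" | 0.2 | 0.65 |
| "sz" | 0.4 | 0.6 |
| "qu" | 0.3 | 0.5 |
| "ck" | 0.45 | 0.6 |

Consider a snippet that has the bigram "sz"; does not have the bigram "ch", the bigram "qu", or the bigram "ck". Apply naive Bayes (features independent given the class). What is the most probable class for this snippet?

catalan

catalan: 0.9 × (1−0.2) × 0.4 × (1−0.3) × (1−0.45) = 0.11088
italian: 0.1 × (1−0.65) × 0.6 × (1−0.5) × (1−0.6) = 0.0042
Highest score → catalan.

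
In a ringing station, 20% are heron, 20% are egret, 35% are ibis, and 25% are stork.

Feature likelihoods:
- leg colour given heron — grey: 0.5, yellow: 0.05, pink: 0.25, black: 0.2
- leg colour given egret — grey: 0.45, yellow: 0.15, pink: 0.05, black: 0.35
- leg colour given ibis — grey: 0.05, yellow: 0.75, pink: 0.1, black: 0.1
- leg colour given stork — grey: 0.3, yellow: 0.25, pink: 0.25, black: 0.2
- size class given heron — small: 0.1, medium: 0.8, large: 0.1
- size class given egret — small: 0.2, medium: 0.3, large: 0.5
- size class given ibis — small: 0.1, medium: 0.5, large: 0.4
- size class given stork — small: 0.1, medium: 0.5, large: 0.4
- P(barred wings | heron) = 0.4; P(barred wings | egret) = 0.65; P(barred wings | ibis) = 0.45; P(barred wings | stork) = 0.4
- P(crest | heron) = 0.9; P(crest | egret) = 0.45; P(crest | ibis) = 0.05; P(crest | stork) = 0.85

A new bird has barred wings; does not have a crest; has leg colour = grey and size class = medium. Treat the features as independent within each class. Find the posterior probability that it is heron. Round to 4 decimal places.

heron: 0.2 × 0.5 × 0.8 × 0.4 × (1−0.9) = 0.0032
egret: 0.2 × 0.45 × 0.3 × 0.65 × (1−0.45) = 0.0096525
ibis: 0.35 × 0.05 × 0.5 × 0.45 × (1−0.05) = 0.003740625
stork: 0.25 × 0.3 × 0.5 × 0.4 × (1−0.85) = 0.00225
P(heron | x) = 0.0032 / 0.018843125 ≈ 0.1698

0.1698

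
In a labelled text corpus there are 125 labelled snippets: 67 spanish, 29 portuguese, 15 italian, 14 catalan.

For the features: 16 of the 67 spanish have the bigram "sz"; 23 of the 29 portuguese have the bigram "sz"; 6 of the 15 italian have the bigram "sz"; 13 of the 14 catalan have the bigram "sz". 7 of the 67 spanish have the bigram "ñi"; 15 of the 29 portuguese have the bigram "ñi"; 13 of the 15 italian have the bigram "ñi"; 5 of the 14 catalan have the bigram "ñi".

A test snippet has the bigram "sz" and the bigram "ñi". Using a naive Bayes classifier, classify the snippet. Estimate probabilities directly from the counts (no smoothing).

spanish: (67/125) × (16/67) × (7/67) ≈ 0.0133731
portuguese: (29/125) × (23/29) × (15/29) ≈ 0.0951724
italian: (15/125) × (6/15) × (13/15) = 0.0416
catalan: (14/125) × (13/14) × (5/14) ≈ 0.0371429
Highest score → portuguese.

portuguese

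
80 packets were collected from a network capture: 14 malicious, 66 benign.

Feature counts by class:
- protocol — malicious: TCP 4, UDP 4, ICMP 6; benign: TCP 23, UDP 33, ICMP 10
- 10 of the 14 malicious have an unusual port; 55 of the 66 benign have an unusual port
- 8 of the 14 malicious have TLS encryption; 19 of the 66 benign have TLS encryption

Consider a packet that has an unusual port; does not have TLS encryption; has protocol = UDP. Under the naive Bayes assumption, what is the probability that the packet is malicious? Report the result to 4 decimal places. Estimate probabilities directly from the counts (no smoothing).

0.0588

malicious: (14/80) × (4/14) × (10/14) × (6/14) ≈ 0.0153061
benign: (66/80) × (33/66) × (55/66) × (47/66) ≈ 0.244792
P(malicious | x) = 0.0153061 / 0.2600981 ≈ 0.0588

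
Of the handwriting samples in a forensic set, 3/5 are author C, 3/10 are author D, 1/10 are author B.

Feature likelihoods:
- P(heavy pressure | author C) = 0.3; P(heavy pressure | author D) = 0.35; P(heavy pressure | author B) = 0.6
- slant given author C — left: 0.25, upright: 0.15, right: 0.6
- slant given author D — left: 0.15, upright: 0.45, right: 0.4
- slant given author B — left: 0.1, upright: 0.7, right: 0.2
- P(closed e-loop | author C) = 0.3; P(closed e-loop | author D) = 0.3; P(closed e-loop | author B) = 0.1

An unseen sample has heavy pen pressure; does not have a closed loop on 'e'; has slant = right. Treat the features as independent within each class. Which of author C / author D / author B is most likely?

author C

author C: 0.6 × 0.3 × 0.6 × (1−0.3) = 0.0756
author D: 0.3 × 0.35 × 0.4 × (1−0.3) = 0.0294
author B: 0.1 × 0.6 × 0.2 × (1−0.1) = 0.0108
Highest score → author C.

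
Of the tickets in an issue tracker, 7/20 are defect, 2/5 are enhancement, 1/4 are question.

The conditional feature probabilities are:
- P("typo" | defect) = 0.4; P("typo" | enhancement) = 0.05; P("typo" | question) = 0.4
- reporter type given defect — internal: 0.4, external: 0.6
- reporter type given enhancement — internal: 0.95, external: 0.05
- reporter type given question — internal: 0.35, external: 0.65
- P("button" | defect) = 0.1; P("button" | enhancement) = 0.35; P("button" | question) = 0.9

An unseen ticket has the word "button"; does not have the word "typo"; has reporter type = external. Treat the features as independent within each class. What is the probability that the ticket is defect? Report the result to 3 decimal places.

0.118

defect: 0.35 × (1−0.4) × 0.6 × 0.1 = 0.0126
enhancement: 0.4 × (1−0.05) × 0.05 × 0.35 = 0.00665
question: 0.25 × (1−0.4) × 0.65 × 0.9 = 0.08775
P(defect | x) = 0.0126 / 0.107 ≈ 0.118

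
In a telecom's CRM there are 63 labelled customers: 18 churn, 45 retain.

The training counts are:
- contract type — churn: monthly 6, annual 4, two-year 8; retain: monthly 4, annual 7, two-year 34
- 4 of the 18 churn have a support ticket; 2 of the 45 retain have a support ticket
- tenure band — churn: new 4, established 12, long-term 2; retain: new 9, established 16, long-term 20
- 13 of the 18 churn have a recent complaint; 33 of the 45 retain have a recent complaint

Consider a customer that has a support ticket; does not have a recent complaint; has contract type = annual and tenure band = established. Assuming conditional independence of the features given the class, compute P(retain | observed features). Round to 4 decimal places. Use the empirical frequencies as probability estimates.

churn: (18/63) × (4/18) × (4/18) × (12/18) × (5/18) ≈ 0.00261284
retain: (45/63) × (7/45) × (2/45) × (16/45) × (12/45) ≈ 0.000468221
P(retain | x) = 0.000468221 / 0.003081061 ≈ 0.1520

0.1520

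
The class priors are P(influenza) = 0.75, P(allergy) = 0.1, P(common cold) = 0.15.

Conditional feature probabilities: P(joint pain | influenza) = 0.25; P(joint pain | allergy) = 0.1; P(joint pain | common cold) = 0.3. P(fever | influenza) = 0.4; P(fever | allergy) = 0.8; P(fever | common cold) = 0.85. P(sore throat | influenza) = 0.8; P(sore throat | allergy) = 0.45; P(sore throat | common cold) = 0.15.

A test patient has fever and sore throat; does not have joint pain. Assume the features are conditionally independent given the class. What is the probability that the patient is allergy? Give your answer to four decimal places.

0.1435

influenza: 0.75 × (1−0.25) × 0.4 × 0.8 = 0.18
allergy: 0.1 × (1−0.1) × 0.8 × 0.45 = 0.0324
common cold: 0.15 × (1−0.3) × 0.85 × 0.15 = 0.0133875
P(allergy | x) = 0.0324 / 0.2257875 ≈ 0.1435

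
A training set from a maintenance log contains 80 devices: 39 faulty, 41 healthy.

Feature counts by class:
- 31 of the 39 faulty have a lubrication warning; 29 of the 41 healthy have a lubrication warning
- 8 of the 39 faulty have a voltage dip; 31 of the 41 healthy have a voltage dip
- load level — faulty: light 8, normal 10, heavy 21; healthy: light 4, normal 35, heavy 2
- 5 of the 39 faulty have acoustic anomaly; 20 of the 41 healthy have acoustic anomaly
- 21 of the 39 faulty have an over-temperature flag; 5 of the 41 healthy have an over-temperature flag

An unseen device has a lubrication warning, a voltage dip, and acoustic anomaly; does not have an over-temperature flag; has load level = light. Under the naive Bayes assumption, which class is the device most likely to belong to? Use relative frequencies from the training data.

healthy

faulty: (39/80) × (31/39) × (8/39) × (8/39) × (5/39) × (18/39) ≈ 0.000964797
healthy: (41/80) × (29/41) × (31/41) × (4/41) × (20/41) × (36/41) ≈ 0.0114532
Highest score → healthy.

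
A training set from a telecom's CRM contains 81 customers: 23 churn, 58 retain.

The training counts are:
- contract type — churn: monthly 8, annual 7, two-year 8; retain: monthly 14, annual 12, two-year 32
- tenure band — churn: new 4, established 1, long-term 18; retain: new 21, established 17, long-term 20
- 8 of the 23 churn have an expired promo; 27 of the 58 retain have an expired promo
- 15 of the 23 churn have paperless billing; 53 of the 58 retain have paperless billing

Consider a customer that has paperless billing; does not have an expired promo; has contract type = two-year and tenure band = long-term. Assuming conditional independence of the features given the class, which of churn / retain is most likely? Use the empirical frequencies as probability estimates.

churn: (23/81) × (8/23) × (18/23) × (15/23) × (15/23) ≈ 0.0328758
retain: (58/81) × (32/58) × (20/58) × (31/58) × (53/58) ≈ 0.0665348
Highest score → retain.

retain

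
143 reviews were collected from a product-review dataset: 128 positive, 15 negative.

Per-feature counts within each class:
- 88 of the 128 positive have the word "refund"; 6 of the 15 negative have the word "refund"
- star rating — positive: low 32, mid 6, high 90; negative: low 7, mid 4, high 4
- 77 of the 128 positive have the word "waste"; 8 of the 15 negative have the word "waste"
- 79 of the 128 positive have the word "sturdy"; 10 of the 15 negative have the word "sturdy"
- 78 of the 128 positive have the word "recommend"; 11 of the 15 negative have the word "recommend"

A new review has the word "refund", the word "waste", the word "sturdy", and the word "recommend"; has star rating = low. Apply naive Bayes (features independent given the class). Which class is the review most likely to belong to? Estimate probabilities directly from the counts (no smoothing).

positive

positive: (128/143) × (88/128) × (32/128) × (77/128) × (79/128) × (78/128) = 0.0348072052001953125
negative: (15/143) × (6/15) × (7/15) × (8/15) × (10/15) × (11/15) ≈ 0.00510541
Highest score → positive.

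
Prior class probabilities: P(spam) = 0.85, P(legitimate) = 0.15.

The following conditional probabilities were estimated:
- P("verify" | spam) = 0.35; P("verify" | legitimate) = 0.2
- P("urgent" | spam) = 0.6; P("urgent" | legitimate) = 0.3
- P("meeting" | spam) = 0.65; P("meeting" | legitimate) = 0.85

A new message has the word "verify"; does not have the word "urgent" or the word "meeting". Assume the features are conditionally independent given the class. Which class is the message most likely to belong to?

spam

spam: 0.85 × 0.35 × (1−0.6) × (1−0.65) = 0.04165
legitimate: 0.15 × 0.2 × (1−0.3) × (1−0.85) = 0.00315
Highest score → spam.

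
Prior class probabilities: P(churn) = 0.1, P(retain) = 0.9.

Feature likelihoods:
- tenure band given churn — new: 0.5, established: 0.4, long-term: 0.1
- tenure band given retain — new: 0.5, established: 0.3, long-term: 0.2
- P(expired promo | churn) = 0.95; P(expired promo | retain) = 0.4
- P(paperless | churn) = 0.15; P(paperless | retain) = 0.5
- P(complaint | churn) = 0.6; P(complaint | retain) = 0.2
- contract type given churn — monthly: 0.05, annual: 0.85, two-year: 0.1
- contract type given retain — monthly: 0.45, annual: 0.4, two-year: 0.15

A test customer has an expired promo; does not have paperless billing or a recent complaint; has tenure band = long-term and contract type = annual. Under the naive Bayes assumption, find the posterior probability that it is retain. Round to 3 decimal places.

churn: 0.1 × 0.1 × 0.95 × (1−0.15) × (1−0.6) × 0.85 = 0.0027455
retain: 0.9 × 0.2 × 0.4 × (1−0.5) × (1−0.2) × 0.4 = 0.01152
P(retain | x) = 0.01152 / 0.0142655 ≈ 0.808

0.808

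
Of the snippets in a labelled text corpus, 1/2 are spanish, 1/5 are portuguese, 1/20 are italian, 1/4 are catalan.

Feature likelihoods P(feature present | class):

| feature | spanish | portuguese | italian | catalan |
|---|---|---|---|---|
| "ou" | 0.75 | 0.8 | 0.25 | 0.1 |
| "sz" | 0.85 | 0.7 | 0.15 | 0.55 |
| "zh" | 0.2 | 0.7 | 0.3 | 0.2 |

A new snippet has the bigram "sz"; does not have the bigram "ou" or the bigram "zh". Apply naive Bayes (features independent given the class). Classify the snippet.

catalan

spanish: 0.5 × (1−0.75) × 0.85 × (1−0.2) = 0.085
portuguese: 0.2 × (1−0.8) × 0.7 × (1−0.7) = 0.0084
italian: 0.05 × (1−0.25) × 0.15 × (1−0.3) = 0.0039375
catalan: 0.25 × (1−0.1) × 0.55 × (1−0.2) = 0.099
Highest score → catalan.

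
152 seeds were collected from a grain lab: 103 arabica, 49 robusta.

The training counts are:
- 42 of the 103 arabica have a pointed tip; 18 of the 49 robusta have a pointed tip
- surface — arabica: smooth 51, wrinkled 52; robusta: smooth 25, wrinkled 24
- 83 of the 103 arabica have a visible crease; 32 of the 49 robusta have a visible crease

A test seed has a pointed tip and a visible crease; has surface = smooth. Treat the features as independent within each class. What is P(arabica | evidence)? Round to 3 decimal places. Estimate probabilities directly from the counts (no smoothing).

arabica: (103/152) × (42/103) × (51/103) × (83/103) ≈ 0.11025
robusta: (49/152) × (18/49) × (25/49) × (32/49) ≈ 0.0394572
P(arabica | x) = 0.11025 / 0.1497072 ≈ 0.736

0.736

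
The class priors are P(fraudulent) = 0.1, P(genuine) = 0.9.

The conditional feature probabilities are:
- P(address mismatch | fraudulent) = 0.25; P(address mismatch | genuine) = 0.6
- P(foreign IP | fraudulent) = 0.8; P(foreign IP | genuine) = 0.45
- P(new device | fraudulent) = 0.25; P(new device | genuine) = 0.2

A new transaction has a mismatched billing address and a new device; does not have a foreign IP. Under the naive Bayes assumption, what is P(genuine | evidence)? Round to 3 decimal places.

fraudulent: 0.1 × 0.25 × (1−0.8) × 0.25 = 0.00125
genuine: 0.9 × 0.6 × (1−0.45) × 0.2 = 0.0594
P(genuine | x) = 0.0594 / 0.06065 ≈ 0.979

0.979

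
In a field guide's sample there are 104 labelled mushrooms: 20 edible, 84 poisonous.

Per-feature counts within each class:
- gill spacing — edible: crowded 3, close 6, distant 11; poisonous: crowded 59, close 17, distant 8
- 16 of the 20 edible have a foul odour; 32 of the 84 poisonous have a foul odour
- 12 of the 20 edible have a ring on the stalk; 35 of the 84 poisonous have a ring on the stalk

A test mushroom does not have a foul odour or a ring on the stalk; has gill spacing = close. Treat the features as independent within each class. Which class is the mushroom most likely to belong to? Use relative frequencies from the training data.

poisonous

edible: (20/104) × (6/20) × (4/20) × (8/20) ≈ 0.00461538
poisonous: (84/104) × (17/84) × (52/84) × (49/84) ≈ 0.0590278
Highest score → poisonous.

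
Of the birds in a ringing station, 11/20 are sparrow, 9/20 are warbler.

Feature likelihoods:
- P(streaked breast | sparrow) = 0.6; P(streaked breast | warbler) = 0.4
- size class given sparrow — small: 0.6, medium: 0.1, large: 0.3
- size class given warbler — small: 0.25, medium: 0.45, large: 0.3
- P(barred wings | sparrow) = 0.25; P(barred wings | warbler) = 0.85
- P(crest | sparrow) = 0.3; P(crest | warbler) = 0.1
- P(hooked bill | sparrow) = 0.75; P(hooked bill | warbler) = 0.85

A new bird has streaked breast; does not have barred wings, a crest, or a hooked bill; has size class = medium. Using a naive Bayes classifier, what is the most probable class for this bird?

sparrow: 0.55 × 0.6 × 0.1 × (1−0.25) × (1−0.3) × (1−0.75) = 0.00433125
warbler: 0.45 × 0.4 × 0.45 × (1−0.85) × (1−0.1) × (1−0.85) = 0.00164025
Highest score → sparrow.

sparrow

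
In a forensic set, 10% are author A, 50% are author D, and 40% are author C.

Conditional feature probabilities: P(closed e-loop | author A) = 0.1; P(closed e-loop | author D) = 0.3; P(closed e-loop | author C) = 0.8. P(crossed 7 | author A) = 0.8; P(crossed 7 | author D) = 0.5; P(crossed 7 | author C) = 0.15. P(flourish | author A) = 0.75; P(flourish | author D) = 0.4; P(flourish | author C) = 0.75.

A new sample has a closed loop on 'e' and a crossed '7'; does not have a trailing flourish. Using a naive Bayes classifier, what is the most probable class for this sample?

author A: 0.1 × 0.1 × 0.8 × (1−0.75) = 0.002
author D: 0.5 × 0.3 × 0.5 × (1−0.4) = 0.045
author C: 0.4 × 0.8 × 0.15 × (1−0.75) = 0.012
Highest score → author D.

author D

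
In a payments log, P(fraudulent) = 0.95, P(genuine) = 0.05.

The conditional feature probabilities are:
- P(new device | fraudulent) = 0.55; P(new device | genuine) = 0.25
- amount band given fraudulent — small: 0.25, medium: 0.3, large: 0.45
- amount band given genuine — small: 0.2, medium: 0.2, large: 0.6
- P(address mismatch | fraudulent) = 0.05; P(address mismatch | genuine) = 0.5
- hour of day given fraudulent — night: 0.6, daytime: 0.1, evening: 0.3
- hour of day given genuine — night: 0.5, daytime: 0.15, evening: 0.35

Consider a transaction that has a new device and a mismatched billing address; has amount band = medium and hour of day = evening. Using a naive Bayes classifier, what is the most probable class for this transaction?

fraudulent

fraudulent: 0.95 × 0.55 × 0.3 × 0.05 × 0.3 = 0.00235125
genuine: 0.05 × 0.25 × 0.2 × 0.5 × 0.35 = 0.0004375
Highest score → fraudulent.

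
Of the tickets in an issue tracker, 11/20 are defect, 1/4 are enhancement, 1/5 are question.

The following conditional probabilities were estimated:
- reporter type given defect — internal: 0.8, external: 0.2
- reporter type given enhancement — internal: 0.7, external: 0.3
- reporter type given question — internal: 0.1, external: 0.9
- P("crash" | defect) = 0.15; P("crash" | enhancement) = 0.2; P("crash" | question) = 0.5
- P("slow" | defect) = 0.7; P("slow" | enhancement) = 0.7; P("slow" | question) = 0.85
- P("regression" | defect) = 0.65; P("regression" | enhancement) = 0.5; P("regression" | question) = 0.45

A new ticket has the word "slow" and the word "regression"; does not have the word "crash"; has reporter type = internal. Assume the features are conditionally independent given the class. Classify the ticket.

defect: 0.55 × 0.8 × (1−0.15) × 0.7 × 0.65 = 0.17017
enhancement: 0.25 × 0.7 × (1−0.2) × 0.7 × 0.5 = 0.049
question: 0.2 × 0.1 × (1−0.5) × 0.85 × 0.45 = 0.003825
Highest score → defect.

defect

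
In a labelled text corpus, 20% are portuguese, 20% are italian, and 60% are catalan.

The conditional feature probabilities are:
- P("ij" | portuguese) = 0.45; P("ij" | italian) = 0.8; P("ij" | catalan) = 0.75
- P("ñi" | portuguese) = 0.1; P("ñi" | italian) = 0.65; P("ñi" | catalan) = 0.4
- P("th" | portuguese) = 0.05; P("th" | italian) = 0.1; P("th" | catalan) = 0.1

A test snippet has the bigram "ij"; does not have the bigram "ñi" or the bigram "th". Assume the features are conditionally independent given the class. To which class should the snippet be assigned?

portuguese: 0.2 × 0.45 × (1−0.1) × (1−0.05) = 0.07695
italian: 0.2 × 0.8 × (1−0.65) × (1−0.1) = 0.0504
catalan: 0.6 × 0.75 × (1−0.4) × (1−0.1) = 0.243
Highest score → catalan.

catalan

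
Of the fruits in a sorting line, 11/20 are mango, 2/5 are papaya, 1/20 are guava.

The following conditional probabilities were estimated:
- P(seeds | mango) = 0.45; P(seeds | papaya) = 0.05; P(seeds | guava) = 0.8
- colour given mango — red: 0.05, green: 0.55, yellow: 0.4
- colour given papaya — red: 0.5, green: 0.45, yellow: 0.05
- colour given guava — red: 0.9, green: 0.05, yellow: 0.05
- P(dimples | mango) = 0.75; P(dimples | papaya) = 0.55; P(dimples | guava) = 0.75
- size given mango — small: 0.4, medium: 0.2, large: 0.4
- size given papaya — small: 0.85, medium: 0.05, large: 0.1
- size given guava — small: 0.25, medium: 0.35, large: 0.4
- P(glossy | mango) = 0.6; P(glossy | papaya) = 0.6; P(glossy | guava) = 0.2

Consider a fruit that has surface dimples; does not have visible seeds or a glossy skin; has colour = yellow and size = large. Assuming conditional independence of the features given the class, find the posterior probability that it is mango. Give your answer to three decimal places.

mango: 0.55 × (1−0.45) × 0.4 × 0.75 × 0.4 × (1−0.6) = 0.01452
papaya: 0.4 × (1−0.05) × 0.05 × 0.55 × 0.1 × (1−0.6) = 0.000418
guava: 0.05 × (1−0.8) × 0.05 × 0.75 × 0.4 × (1−0.2) = 0.00012
P(mango | x) = 0.01452 / 0.015058 ≈ 0.964

0.964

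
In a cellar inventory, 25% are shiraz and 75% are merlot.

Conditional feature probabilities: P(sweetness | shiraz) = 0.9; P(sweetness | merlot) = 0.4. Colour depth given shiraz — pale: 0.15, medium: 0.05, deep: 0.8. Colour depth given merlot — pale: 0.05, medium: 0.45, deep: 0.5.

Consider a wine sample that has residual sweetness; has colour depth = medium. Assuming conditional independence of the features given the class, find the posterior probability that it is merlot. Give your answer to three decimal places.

shiraz: 0.25 × 0.9 × 0.05 = 0.01125
merlot: 0.75 × 0.4 × 0.45 = 0.135
P(merlot | x) = 0.135 / 0.14625 ≈ 0.923

0.923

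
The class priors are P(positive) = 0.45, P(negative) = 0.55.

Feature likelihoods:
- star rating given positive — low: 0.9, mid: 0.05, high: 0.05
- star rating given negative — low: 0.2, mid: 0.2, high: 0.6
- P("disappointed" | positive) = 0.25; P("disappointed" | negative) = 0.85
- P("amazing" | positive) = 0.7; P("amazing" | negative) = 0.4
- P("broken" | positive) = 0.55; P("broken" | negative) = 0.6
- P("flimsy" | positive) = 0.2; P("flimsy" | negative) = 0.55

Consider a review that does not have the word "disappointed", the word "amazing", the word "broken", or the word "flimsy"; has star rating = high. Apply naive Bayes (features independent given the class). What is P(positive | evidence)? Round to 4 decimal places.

0.2542

positive: 0.45 × 0.05 × (1−0.25) × (1−0.7) × (1−0.55) × (1−0.2) = 0.0018225
negative: 0.55 × 0.6 × (1−0.85) × (1−0.4) × (1−0.6) × (1−0.55) = 0.005346
P(positive | x) = 0.0018225 / 0.0071685 ≈ 0.2542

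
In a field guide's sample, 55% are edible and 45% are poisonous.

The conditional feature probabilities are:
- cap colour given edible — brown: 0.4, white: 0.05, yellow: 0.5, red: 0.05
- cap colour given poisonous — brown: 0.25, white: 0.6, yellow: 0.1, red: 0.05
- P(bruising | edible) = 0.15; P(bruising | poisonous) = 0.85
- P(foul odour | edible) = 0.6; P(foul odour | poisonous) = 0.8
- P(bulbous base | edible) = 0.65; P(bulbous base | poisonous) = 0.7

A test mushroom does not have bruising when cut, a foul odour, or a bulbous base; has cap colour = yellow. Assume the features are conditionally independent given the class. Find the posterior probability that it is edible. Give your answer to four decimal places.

0.9878

edible: 0.55 × 0.5 × (1−0.15) × (1−0.6) × (1−0.65) = 0.032725
poisonous: 0.45 × 0.1 × (1−0.85) × (1−0.8) × (1−0.7) = 0.000405
P(edible | x) = 0.032725 / 0.03313 ≈ 0.9878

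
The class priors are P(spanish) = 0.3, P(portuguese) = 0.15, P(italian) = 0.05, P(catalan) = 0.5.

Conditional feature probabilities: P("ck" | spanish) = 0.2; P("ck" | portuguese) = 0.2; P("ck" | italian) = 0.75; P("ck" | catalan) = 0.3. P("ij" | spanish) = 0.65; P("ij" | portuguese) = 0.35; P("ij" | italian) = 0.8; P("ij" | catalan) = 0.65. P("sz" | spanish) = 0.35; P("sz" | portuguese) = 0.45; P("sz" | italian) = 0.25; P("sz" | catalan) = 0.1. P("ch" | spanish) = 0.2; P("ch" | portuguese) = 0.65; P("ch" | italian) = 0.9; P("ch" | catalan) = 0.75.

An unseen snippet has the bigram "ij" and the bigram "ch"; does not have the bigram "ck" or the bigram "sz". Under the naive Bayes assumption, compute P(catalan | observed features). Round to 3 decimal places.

0.785

spanish: 0.3 × (1−0.2) × 0.65 × (1−0.35) × 0.2 = 0.02028
portuguese: 0.15 × (1−0.2) × 0.35 × (1−0.45) × 0.65 = 0.015015
italian: 0.05 × (1−0.75) × 0.8 × (1−0.25) × 0.9 = 0.00675
catalan: 0.5 × (1−0.3) × 0.65 × (1−0.1) × 0.75 = 0.1535625
P(catalan | x) = 0.1535625 / 0.1956075 ≈ 0.785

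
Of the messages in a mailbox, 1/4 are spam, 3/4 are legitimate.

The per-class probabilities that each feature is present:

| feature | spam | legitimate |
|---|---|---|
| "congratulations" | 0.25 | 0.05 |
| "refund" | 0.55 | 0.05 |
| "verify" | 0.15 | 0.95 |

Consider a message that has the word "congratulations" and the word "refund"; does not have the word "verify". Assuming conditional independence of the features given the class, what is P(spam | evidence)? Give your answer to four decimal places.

0.9968

spam: 0.25 × 0.25 × 0.55 × (1−0.15) = 0.02921875
legitimate: 0.75 × 0.05 × 0.05 × (1−0.95) = 0.00009375
P(spam | x) = 0.02921875 / 0.0293125 ≈ 0.9968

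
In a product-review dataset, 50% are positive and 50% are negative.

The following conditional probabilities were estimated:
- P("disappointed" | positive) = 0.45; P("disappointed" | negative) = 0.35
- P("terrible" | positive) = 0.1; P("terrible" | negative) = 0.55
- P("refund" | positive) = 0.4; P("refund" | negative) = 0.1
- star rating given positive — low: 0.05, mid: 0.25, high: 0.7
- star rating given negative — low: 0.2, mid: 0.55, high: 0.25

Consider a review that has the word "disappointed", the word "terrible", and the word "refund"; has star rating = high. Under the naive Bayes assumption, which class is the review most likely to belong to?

positive: 0.5 × 0.45 × 0.1 × 0.4 × 0.7 = 0.0063
negative: 0.5 × 0.35 × 0.55 × 0.1 × 0.25 = 0.00240625
Highest score → positive.

positive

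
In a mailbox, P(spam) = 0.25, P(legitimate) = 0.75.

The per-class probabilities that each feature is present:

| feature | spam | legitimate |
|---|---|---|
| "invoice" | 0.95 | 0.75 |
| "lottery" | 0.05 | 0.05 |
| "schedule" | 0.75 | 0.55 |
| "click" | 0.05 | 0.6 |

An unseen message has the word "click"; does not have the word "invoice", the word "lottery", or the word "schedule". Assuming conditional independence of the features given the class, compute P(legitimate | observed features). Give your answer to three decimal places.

spam: 0.25 × (1−0.95) × (1−0.05) × (1−0.75) × 0.05 = 0.0001484375
legitimate: 0.75 × (1−0.75) × (1−0.05) × (1−0.55) × 0.6 = 0.04809375
P(legitimate | x) = 0.04809375 / 0.0482421875 ≈ 0.997

0.997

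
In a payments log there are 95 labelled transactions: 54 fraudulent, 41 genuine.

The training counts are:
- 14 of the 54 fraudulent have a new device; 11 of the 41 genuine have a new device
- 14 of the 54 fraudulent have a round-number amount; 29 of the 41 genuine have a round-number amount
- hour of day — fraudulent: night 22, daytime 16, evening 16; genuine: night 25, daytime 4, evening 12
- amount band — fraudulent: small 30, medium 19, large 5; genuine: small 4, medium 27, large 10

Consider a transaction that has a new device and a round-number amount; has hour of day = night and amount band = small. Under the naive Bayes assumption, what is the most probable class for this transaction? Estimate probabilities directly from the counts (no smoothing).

fraudulent: (54/95) × (14/54) × (14/54) × (22/54) × (30/54) ≈ 0.00864759
genuine: (41/95) × (11/41) × (29/41) × (25/41) × (4/41) ≈ 0.00487209
Highest score → fraudulent.

fraudulent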